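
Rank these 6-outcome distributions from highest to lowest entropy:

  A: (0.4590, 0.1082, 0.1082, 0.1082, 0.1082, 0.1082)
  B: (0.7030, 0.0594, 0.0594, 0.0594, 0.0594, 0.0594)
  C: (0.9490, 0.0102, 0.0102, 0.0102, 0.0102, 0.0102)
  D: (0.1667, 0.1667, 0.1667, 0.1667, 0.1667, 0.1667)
D > A > B > C

Key insight: Entropy is maximized by uniform distributions and minimized by concentrated distributions.

Entropies:
  H(A) = 2.2513 bits
  H(B) = 1.5672 bits
  H(C) = 0.4090 bits
  H(D) = 2.5850 bits

Ranking: D > A > B > C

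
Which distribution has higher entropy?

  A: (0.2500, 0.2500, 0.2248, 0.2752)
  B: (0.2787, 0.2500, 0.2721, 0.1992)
A

Both distributions are close to uniform, making this a harder comparison.

H(A) = 1.9963 bits
H(B) = 1.9884 bits

The distribution closer to uniform has higher entropy.
Answer: A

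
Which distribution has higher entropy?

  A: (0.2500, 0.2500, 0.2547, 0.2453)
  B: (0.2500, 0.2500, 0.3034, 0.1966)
A

Both distributions are close to uniform, making this a harder comparison.

H(A) = 1.9999 bits
H(B) = 1.9834 bits

The distribution closer to uniform has higher entropy.
Answer: A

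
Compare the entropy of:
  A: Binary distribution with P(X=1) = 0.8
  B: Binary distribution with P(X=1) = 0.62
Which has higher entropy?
B

For binary distributions, entropy is maximized at p=0.5 and decreases as p moves toward 0 or 1.

H(A) = H(0.8) = 0.7219 bits
H(B) = H(0.62) = 0.9580 bits

Distribution B (p=0.62) is closer to uniform (p=0.5), so it has higher entropy.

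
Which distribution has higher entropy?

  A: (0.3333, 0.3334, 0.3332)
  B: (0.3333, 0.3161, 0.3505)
A

Both distributions are close to uniform, making this a harder comparison.

H(A) = 1.5850 bits
H(B) = 1.5837 bits

The distribution closer to uniform has higher entropy.
Answer: A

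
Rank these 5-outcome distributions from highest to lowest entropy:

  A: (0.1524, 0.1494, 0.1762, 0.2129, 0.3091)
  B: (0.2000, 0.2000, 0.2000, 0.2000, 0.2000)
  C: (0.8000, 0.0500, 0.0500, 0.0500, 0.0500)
B > A > C

Key insight: Entropy is maximized by uniform distributions and minimized by concentrated distributions.

- Uniform distributions have maximum entropy log₂(5) = 2.3219 bits
- The more "peaked" or concentrated a distribution, the lower its entropy

Entropies:
  H(A) = 2.2635 bits
  H(B) = 2.3219 bits
  H(C) = 1.1219 bits

Ranking: B > A > C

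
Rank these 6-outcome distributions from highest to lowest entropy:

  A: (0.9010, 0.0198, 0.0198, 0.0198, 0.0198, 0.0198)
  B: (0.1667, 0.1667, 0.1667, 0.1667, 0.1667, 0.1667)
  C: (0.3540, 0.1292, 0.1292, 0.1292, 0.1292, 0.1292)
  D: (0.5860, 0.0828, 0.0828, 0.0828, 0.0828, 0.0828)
B > C > D > A

Key insight: Entropy is maximized by uniform distributions and minimized by concentrated distributions.

Entropies:
  H(A) = 0.6957 bits
  H(B) = 2.5850 bits
  H(C) = 2.4376 bits
  H(D) = 1.9398 bits

Ranking: B > C > D > A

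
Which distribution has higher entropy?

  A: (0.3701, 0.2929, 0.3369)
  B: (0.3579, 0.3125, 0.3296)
B

Both distributions are close to uniform, making this a harder comparison.

H(A) = 1.5784 bits
H(B) = 1.5827 bits

The distribution closer to uniform has higher entropy.
Answer: B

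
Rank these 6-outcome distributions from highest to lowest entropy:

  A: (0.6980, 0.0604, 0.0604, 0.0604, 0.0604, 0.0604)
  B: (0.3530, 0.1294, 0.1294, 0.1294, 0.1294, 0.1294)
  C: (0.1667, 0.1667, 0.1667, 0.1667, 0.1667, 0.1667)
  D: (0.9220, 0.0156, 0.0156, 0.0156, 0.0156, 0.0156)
C > B > A > D

Key insight: Entropy is maximized by uniform distributions and minimized by concentrated distributions.

Entropies:
  H(A) = 1.5849 bits
  H(B) = 2.4390 bits
  H(C) = 2.5850 bits
  H(D) = 0.5762 bits

Ranking: C > B > A > D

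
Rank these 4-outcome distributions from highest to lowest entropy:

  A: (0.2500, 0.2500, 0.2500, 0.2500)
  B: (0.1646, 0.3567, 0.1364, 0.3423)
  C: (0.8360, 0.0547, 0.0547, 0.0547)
A > B > C

Key insight: Entropy is maximized by uniform distributions and minimized by concentrated distributions.

- Uniform distributions have maximum entropy log₂(4) = 2.0000 bits
- The more "peaked" or concentrated a distribution, the lower its entropy

Entropies:
  H(A) = 2.0000 bits
  H(B) = 1.8804 bits
  H(C) = 0.9037 bits

Ranking: A > B > C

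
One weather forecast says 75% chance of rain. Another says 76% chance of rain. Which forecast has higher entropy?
75% forecast

Treat each forecast as a Bernoulli distribution. Binary entropy is maximized at p=0.5 and falls off symmetrically toward 0 or 1. The 75% forecast is closer to 50%, so it is more uncertain. H(75%) ≈ 0.811 bits, H(76%) ≈ 0.795 bits.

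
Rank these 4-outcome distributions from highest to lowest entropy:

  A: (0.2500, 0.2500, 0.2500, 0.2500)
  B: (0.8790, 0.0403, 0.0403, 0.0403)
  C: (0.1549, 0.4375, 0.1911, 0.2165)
A > C > B

Key insight: Entropy is maximized by uniform distributions and minimized by concentrated distributions.

- Uniform distributions have maximum entropy log₂(4) = 2.0000 bits
- The more "peaked" or concentrated a distribution, the lower its entropy

Entropies:
  H(A) = 2.0000 bits
  H(B) = 0.7240 bits
  H(C) = 1.8728 bits

Ranking: A > C > B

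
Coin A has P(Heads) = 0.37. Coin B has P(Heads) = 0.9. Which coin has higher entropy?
A

For binary distributions, entropy is maximized at p=0.5 and decreases as p moves toward 0 or 1.

H(A) = H(0.37) = 0.9507 bits
H(B) = H(0.9) = 0.4690 bits

Distribution A (p=0.37) is closer to uniform (p=0.5), so it has higher entropy.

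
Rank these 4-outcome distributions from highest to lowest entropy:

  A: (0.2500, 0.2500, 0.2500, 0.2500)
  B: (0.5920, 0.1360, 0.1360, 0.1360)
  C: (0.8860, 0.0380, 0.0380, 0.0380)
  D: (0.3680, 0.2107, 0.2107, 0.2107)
A > D > B > C

Key insight: Entropy is maximized by uniform distributions and minimized by concentrated distributions.

Entropies:
  H(A) = 2.0000 bits
  H(B) = 1.6221 bits
  H(C) = 0.6926 bits
  H(D) = 1.9508 bits

Ranking: A > D > B > C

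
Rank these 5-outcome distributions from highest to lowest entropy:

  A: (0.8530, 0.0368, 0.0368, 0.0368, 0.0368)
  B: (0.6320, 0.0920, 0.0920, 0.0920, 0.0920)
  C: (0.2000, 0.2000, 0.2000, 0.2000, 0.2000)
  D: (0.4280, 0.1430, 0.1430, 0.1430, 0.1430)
C > D > B > A

Key insight: Entropy is maximized by uniform distributions and minimized by concentrated distributions.

Entropies:
  H(A) = 0.8963 bits
  H(B) = 1.6851 bits
  H(C) = 2.3219 bits
  H(D) = 2.1290 bits

Ranking: C > D > B > A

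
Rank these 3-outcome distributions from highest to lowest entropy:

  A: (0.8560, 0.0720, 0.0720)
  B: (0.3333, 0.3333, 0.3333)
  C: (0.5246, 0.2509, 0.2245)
B > C > A

Key insight: Entropy is maximized by uniform distributions and minimized by concentrated distributions.

- Uniform distributions have maximum entropy log₂(3) = 1.5850 bits
- The more "peaked" or concentrated a distribution, the lower its entropy

Entropies:
  H(A) = 0.7386 bits
  H(B) = 1.5850 bits
  H(C) = 1.4725 bits

Ranking: B > C > A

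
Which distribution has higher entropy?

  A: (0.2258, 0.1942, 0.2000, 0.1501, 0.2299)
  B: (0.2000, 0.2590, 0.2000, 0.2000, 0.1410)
A

Both distributions are close to uniform, making this a harder comparison.

H(A) = 2.3066 bits
H(B) = 2.2965 bits

The distribution closer to uniform has higher entropy.
Answer: A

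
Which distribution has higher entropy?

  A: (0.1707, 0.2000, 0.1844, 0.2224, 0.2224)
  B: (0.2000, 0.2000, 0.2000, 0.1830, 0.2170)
B

Both distributions are close to uniform, making this a harder comparison.

H(A) = 2.3143 bits
H(B) = 2.3198 bits

The distribution closer to uniform has higher entropy.
Answer: B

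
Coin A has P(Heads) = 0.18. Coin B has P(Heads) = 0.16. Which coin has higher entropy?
A

For binary distributions, entropy is maximized at p=0.5 and decreases as p moves toward 0 or 1.

H(A) = H(0.18) = 0.6801 bits
H(B) = H(0.16) = 0.6343 bits

Distribution A (p=0.18) is closer to uniform (p=0.5), so it has higher entropy.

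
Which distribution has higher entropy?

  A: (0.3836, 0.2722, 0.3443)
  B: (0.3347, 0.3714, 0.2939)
B

Both distributions are close to uniform, making this a harder comparison.

H(A) = 1.5709 bits
H(B) = 1.5784 bits

The distribution closer to uniform has higher entropy.
Answer: B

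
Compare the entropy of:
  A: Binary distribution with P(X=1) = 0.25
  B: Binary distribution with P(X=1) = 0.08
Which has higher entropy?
A

For binary distributions, entropy is maximized at p=0.5 and decreases as p moves toward 0 or 1.

H(A) = H(0.25) = 0.8113 bits
H(B) = H(0.08) = 0.4022 bits

Distribution A (p=0.25) is closer to uniform (p=0.5), so it has higher entropy.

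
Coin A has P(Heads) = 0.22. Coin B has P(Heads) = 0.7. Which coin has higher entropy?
B

For binary distributions, entropy is maximized at p=0.5 and decreases as p moves toward 0 or 1.

H(A) = H(0.22) = 0.7602 bits
H(B) = H(0.7) = 0.8813 bits

Distribution B (p=0.7) is closer to uniform (p=0.5), so it has higher entropy.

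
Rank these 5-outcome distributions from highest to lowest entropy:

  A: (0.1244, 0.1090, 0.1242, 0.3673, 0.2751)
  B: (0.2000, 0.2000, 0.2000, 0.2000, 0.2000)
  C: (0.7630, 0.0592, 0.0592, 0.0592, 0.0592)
B > A > C

Key insight: Entropy is maximized by uniform distributions and minimized by concentrated distributions.

- Uniform distributions have maximum entropy log₂(5) = 2.3219 bits
- The more "peaked" or concentrated a distribution, the lower its entropy

Entropies:
  H(A) = 2.1393 bits
  H(B) = 2.3219 bits
  H(C) = 1.2640 bits

Ranking: B > A > C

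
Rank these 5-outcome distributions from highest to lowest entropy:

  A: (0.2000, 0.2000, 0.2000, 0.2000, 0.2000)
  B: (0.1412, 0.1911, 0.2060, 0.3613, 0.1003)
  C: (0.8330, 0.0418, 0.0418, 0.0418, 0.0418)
A > B > C

Key insight: Entropy is maximized by uniform distributions and minimized by concentrated distributions.

- Uniform distributions have maximum entropy log₂(5) = 2.3219 bits
- The more "peaked" or concentrated a distribution, the lower its entropy

Entropies:
  H(A) = 2.3219 bits
  H(B) = 2.1881 bits
  H(C) = 0.9848 bits

Ranking: A > B > C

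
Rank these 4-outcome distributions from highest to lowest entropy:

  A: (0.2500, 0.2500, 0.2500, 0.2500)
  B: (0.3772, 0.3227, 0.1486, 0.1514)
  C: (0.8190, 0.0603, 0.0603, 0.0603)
A > B > C

Key insight: Entropy is maximized by uniform distributions and minimized by concentrated distributions.

- Uniform distributions have maximum entropy log₂(4) = 2.0000 bits
- The more "peaked" or concentrated a distribution, the lower its entropy

Entropies:
  H(A) = 2.0000 bits
  H(B) = 1.8783 bits
  H(C) = 0.9691 bits

Ranking: A > B > C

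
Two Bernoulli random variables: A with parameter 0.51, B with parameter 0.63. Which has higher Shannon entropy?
A

For binary distributions, entropy is maximized at p=0.5 and decreases as p moves toward 0 or 1.

H(A) = H(0.51) = 0.9997 bits
H(B) = H(0.63) = 0.9507 bits

Distribution A (p=0.51) is closer to uniform (p=0.5), so it has higher entropy.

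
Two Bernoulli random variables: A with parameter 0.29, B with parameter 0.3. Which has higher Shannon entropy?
B

For binary distributions, entropy is maximized at p=0.5 and decreases as p moves toward 0 or 1.

H(A) = H(0.29) = 0.8687 bits
H(B) = H(0.3) = 0.8813 bits

Distribution B (p=0.3) is closer to uniform (p=0.5), so it has higher entropy.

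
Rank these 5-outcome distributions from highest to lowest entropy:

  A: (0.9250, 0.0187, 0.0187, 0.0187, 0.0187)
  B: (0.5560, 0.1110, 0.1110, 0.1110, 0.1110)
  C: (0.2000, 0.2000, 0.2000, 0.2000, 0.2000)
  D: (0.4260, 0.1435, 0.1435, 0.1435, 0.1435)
C > D > B > A

Key insight: Entropy is maximized by uniform distributions and minimized by concentrated distributions.

Entropies:
  H(A) = 0.5343 bits
  H(B) = 1.8789 bits
  H(C) = 2.3219 bits
  H(D) = 2.1321 bits

Ranking: C > D > B > A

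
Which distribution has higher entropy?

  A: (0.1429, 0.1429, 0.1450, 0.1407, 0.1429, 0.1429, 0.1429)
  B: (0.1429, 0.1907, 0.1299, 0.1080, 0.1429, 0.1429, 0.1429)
A

Both distributions are close to uniform, making this a harder comparison.

H(A) = 2.8073 bits
H(B) = 2.7893 bits

The distribution closer to uniform has higher entropy.
Answer: A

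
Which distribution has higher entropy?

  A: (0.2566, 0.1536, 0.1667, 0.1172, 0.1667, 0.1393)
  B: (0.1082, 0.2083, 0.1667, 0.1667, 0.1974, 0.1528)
B

Both distributions are close to uniform, making this a harder comparison.

H(A) = 2.5390 bits
H(B) = 2.5564 bits

The distribution closer to uniform has higher entropy.
Answer: B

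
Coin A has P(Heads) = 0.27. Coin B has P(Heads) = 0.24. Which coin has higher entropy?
A

For binary distributions, entropy is maximized at p=0.5 and decreases as p moves toward 0 or 1.

H(A) = H(0.27) = 0.8415 bits
H(B) = H(0.24) = 0.7950 bits

Distribution A (p=0.27) is closer to uniform (p=0.5), so it has higher entropy.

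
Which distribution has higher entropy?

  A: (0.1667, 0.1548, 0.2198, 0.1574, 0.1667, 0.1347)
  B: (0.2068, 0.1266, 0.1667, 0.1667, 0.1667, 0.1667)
B

Both distributions are close to uniform, making this a harder comparison.

H(A) = 2.5681 bits
H(B) = 2.5709 bits

The distribution closer to uniform has higher entropy.
Answer: B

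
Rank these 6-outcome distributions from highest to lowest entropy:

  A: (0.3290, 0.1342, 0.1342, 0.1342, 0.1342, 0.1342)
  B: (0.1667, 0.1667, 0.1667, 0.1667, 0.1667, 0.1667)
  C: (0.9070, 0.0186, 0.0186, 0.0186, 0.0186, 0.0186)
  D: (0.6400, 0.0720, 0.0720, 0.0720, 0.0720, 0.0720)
B > A > D > C

Key insight: Entropy is maximized by uniform distributions and minimized by concentrated distributions.

Entropies:
  H(A) = 2.4719 bits
  H(B) = 2.5850 bits
  H(C) = 0.6623 bits
  H(D) = 1.7786 bits

Ranking: B > A > D > C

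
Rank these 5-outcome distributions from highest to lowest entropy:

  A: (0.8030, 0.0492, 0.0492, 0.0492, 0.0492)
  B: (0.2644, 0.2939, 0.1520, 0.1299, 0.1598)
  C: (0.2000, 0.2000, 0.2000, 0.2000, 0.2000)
C > B > A

Key insight: Entropy is maximized by uniform distributions and minimized by concentrated distributions.

- Uniform distributions have maximum entropy log₂(5) = 2.3219 bits
- The more "peaked" or concentrated a distribution, the lower its entropy

Entropies:
  H(A) = 1.1099 bits
  H(B) = 2.2450 bits
  H(C) = 2.3219 bits

Ranking: C > B > A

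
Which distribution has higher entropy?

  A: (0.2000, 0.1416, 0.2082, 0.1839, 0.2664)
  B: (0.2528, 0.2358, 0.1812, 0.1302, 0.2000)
A

Both distributions are close to uniform, making this a harder comparison.

H(A) = 2.2926 bits
H(B) = 2.2869 bits

The distribution closer to uniform has higher entropy.
Answer: A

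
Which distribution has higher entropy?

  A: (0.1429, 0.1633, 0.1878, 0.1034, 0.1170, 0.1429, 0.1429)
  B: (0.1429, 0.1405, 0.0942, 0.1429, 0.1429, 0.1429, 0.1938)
A

Both distributions are close to uniform, making this a harder comparison.

H(A) = 2.7838 bits
H(B) = 2.7819 bits

The distribution closer to uniform has higher entropy.
Answer: A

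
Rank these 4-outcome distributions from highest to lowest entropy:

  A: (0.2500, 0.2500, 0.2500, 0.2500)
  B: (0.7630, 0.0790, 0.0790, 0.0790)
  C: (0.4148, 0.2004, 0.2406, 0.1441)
A > C > B

Key insight: Entropy is maximized by uniform distributions and minimized by concentrated distributions.

- Uniform distributions have maximum entropy log₂(4) = 2.0000 bits
- The more "peaked" or concentrated a distribution, the lower its entropy

Entropies:
  H(A) = 2.0000 bits
  H(B) = 1.1657 bits
  H(C) = 1.8887 bits

Ranking: A > C > B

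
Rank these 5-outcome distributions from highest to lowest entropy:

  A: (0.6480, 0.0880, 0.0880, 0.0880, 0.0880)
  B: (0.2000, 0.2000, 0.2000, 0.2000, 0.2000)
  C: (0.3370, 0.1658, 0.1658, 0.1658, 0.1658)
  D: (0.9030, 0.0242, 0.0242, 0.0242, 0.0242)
B > C > A > D

Key insight: Entropy is maximized by uniform distributions and minimized by concentrated distributions.

Entropies:
  H(A) = 1.6398 bits
  H(B) = 2.3219 bits
  H(C) = 2.2479 bits
  H(D) = 0.6534 bits

Ranking: B > C > A > D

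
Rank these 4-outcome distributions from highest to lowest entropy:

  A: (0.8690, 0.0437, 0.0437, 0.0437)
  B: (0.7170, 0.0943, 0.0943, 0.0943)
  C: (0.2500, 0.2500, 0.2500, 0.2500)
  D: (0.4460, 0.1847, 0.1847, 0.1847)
C > D > B > A

Key insight: Entropy is maximized by uniform distributions and minimized by concentrated distributions.

Entropies:
  H(A) = 0.7678 bits
  H(B) = 1.3081 bits
  H(C) = 2.0000 bits
  H(D) = 1.8696 bits

Ranking: C > D > B > A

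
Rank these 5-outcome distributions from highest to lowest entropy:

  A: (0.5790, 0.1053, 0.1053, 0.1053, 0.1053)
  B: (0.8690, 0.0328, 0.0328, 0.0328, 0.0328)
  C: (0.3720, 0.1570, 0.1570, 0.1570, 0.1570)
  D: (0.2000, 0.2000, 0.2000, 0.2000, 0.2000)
D > C > A > B

Key insight: Entropy is maximized by uniform distributions and minimized by concentrated distributions.

Entropies:
  H(A) = 1.8239 bits
  H(B) = 0.8222 bits
  H(C) = 2.2082 bits
  H(D) = 2.3219 bits

Ranking: D > C > A > B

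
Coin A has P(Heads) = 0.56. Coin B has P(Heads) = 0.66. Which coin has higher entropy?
A

For binary distributions, entropy is maximized at p=0.5 and decreases as p moves toward 0 or 1.

H(A) = H(0.56) = 0.9896 bits
H(B) = H(0.66) = 0.9248 bits

Distribution A (p=0.56) is closer to uniform (p=0.5), so it has higher entropy.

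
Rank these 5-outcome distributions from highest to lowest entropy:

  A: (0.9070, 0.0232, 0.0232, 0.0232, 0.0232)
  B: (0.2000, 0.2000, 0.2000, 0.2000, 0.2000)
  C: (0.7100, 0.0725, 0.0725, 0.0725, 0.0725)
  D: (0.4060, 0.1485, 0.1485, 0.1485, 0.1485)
B > D > C > A

Key insight: Entropy is maximized by uniform distributions and minimized by concentrated distributions.

Entropies:
  H(A) = 0.6324 bits
  H(B) = 2.3219 bits
  H(C) = 1.4487 bits
  H(D) = 2.1624 bits

Ranking: B > D > C > A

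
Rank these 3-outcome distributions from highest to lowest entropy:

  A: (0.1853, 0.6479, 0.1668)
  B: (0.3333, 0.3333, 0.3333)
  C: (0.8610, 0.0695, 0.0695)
B > A > C

Key insight: Entropy is maximized by uniform distributions and minimized by concentrated distributions.

- Uniform distributions have maximum entropy log₂(3) = 1.5850 bits
- The more "peaked" or concentrated a distribution, the lower its entropy

Entropies:
  H(A) = 1.2873 bits
  H(B) = 1.5850 bits
  H(C) = 0.7206 bits

Ranking: B > A > C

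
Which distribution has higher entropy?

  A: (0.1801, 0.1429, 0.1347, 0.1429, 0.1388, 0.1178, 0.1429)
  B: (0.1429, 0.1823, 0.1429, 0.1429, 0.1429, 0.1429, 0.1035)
A

Both distributions are close to uniform, making this a harder comparison.

H(A) = 2.7971 bits
H(B) = 2.7915 bits

The distribution closer to uniform has higher entropy.
Answer: A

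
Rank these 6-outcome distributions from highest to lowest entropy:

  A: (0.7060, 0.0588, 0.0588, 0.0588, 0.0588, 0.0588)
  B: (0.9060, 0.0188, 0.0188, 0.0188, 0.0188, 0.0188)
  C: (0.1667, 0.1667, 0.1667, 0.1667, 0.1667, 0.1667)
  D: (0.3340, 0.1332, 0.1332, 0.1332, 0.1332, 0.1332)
C > D > A > B

Key insight: Entropy is maximized by uniform distributions and minimized by concentrated distributions.

Entropies:
  H(A) = 1.5565 bits
  H(B) = 0.6679 bits
  H(C) = 2.5850 bits
  H(D) = 2.4654 bits

Ranking: C > D > A > B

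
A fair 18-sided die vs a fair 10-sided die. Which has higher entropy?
18-sided die

Both are uniform distributions; for uniform over n outcomes, H = log₂(n). H(18-sided) = log₂(18) = 4.170 bits and H(10-sided) = log₂(10) = 3.322 bits. More outcomes in a uniform distribution means higher entropy.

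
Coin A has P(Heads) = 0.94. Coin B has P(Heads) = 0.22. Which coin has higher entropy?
B

For binary distributions, entropy is maximized at p=0.5 and decreases as p moves toward 0 or 1.

H(A) = H(0.94) = 0.3274 bits
H(B) = H(0.22) = 0.7602 bits

Distribution B (p=0.22) is closer to uniform (p=0.5), so it has higher entropy.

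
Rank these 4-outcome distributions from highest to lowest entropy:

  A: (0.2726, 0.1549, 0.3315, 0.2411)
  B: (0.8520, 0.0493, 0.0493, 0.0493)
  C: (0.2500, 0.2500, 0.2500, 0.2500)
C > A > B

Key insight: Entropy is maximized by uniform distributions and minimized by concentrated distributions.

- Uniform distributions have maximum entropy log₂(4) = 2.0000 bits
- The more "peaked" or concentrated a distribution, the lower its entropy

Entropies:
  H(A) = 1.9507 bits
  H(B) = 0.8394 bits
  H(C) = 2.0000 bits

Ranking: C > A > B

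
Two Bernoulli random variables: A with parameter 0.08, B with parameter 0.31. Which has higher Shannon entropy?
B

For binary distributions, entropy is maximized at p=0.5 and decreases as p moves toward 0 or 1.

H(A) = H(0.08) = 0.4022 bits
H(B) = H(0.31) = 0.8932 bits

Distribution B (p=0.31) is closer to uniform (p=0.5), so it has higher entropy.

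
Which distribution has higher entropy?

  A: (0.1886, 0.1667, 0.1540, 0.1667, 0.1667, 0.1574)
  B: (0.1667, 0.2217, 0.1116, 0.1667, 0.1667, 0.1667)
A

Both distributions are close to uniform, making this a harder comparison.

H(A) = 2.5819 bits
H(B) = 2.5582 bits

The distribution closer to uniform has higher entropy.
Answer: A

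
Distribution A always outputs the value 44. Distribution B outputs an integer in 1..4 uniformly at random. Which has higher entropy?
B

A is deterministic, so H(A) = 0. B is uniform over 4 outcomes, so H(B) = log₂(4) = 2.000 bits. Any distribution with genuine randomness has higher entropy than a deterministic one.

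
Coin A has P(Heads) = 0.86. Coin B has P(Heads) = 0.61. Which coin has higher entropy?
B

For binary distributions, entropy is maximized at p=0.5 and decreases as p moves toward 0 or 1.

H(A) = H(0.86) = 0.5842 bits
H(B) = H(0.61) = 0.9648 bits

Distribution B (p=0.61) is closer to uniform (p=0.5), so it has higher entropy.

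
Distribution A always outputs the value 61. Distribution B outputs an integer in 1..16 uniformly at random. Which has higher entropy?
B

A is deterministic, so H(A) = 0. B is uniform over 16 outcomes, so H(B) = log₂(16) = 4.000 bits. Any distribution with genuine randomness has higher entropy than a deterministic one.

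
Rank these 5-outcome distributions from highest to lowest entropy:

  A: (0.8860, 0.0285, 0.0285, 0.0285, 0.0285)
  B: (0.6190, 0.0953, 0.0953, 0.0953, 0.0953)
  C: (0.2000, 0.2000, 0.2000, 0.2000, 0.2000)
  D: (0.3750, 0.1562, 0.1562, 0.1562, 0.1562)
C > D > B > A

Key insight: Entropy is maximized by uniform distributions and minimized by concentrated distributions.

Entropies:
  H(A) = 0.7399 bits
  H(B) = 1.7207 bits
  H(C) = 2.3219 bits
  H(D) = 2.2044 bits

Ranking: C > D > B > A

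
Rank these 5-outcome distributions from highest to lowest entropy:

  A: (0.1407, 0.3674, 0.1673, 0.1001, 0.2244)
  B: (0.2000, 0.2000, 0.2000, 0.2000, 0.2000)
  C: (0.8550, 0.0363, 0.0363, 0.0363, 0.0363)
B > A > C

Key insight: Entropy is maximized by uniform distributions and minimized by concentrated distributions.

- Uniform distributions have maximum entropy log₂(5) = 2.3219 bits
- The more "peaked" or concentrated a distribution, the lower its entropy

Entropies:
  H(A) = 2.1766 bits
  H(B) = 2.3219 bits
  H(C) = 0.8872 bits

Ranking: B > A > C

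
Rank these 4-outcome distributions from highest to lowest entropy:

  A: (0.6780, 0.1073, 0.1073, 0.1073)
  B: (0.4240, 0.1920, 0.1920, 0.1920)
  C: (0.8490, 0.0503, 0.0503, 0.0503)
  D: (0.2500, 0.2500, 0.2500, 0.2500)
D > B > A > C

Key insight: Entropy is maximized by uniform distributions and minimized by concentrated distributions.

Entropies:
  H(A) = 1.4169 bits
  H(B) = 1.8962 bits
  H(C) = 0.8517 bits
  H(D) = 2.0000 bits

Ranking: D > B > A > C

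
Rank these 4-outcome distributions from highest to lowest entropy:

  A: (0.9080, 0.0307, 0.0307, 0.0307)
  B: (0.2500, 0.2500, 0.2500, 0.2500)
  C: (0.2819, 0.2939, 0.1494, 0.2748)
B > C > A

Key insight: Entropy is maximized by uniform distributions and minimized by concentrated distributions.

- Uniform distributions have maximum entropy log₂(4) = 2.0000 bits
- The more "peaked" or concentrated a distribution, the lower its entropy

Entropies:
  H(A) = 0.5889 bits
  H(B) = 2.0000 bits
  H(C) = 1.9561 bits

Ranking: B > C > A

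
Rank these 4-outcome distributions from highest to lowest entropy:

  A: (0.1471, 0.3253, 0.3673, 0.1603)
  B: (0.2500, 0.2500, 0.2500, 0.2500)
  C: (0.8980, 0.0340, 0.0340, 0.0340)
B > A > C

Key insight: Entropy is maximized by uniform distributions and minimized by concentrated distributions.

- Uniform distributions have maximum entropy log₂(4) = 2.0000 bits
- The more "peaked" or concentrated a distribution, the lower its entropy

Entropies:
  H(A) = 1.8879 bits
  H(B) = 2.0000 bits
  H(C) = 0.6370 bits

Ranking: B > A > C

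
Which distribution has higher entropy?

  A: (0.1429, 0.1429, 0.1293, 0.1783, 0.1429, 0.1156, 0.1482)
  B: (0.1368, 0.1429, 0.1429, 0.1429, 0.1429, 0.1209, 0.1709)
B

Both distributions are close to uniform, making this a harder comparison.

H(A) = 2.7964 bits
H(B) = 2.8009 bits

The distribution closer to uniform has higher entropy.
Answer: B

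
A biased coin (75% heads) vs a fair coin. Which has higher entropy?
Fair coin

The fair coin is uniform (p=0.5), maximizing binary entropy at 1 bit. The biased coin has H(0.75) ≈ 0.811 bits — its outcome is more predictable, so its entropy is lower.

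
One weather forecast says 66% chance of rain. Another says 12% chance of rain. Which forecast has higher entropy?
66% forecast

Treat each forecast as a Bernoulli distribution. Binary entropy is maximized at p=0.5 and falls off symmetrically toward 0 or 1. The 66% forecast is closer to 50%, so it is more uncertain. H(66%) ≈ 0.925 bits, H(12%) ≈ 0.529 bits.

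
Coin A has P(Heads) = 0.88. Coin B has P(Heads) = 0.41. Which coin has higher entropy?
B

For binary distributions, entropy is maximized at p=0.5 and decreases as p moves toward 0 or 1.

H(A) = H(0.88) = 0.5294 bits
H(B) = H(0.41) = 0.9765 bits

Distribution B (p=0.41) is closer to uniform (p=0.5), so it has higher entropy.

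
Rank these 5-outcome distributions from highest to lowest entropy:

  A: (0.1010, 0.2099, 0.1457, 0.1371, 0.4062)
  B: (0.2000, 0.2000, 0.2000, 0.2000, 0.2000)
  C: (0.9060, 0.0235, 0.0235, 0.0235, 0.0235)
B > A > C

Key insight: Entropy is maximized by uniform distributions and minimized by concentrated distributions.

- Uniform distributions have maximum entropy log₂(5) = 2.3219 bits
- The more "peaked" or concentrated a distribution, the lower its entropy

Entropies:
  H(A) = 2.1328 bits
  H(B) = 2.3219 bits
  H(C) = 0.6377 bits

Ranking: B > A > C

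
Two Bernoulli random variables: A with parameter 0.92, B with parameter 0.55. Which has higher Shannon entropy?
B

For binary distributions, entropy is maximized at p=0.5 and decreases as p moves toward 0 or 1.

H(A) = H(0.92) = 0.4022 bits
H(B) = H(0.55) = 0.9928 bits

Distribution B (p=0.55) is closer to uniform (p=0.5), so it has higher entropy.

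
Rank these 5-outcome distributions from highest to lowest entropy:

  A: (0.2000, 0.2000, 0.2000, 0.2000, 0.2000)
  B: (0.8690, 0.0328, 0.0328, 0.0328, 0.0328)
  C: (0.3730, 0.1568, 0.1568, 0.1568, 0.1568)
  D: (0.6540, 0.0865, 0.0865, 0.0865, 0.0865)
A > C > D > B

Key insight: Entropy is maximized by uniform distributions and minimized by concentrated distributions.

Entropies:
  H(A) = 2.3219 bits
  H(B) = 0.8222 bits
  H(C) = 2.2069 bits
  H(D) = 1.6224 bits

Ranking: A > C > D > B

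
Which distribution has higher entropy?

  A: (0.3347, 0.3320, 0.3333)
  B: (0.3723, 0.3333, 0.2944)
A

Both distributions are close to uniform, making this a harder comparison.

H(A) = 1.5850 bits
H(B) = 1.5784 bits

The distribution closer to uniform has higher entropy.
Answer: A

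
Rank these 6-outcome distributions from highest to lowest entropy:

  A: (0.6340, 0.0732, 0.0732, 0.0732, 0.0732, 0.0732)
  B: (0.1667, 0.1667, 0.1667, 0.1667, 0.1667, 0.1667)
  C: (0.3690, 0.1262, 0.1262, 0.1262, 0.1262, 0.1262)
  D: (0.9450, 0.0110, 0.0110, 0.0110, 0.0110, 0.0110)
B > C > A > D

Key insight: Entropy is maximized by uniform distributions and minimized by concentrated distributions.

Entropies:
  H(A) = 1.7974 bits
  H(B) = 2.5850 bits
  H(C) = 2.4150 bits
  H(D) = 0.4350 bits

Ranking: B > C > A > D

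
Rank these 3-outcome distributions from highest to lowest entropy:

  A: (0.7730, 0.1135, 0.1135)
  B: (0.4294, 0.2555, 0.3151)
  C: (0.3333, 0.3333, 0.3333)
C > B > A

Key insight: Entropy is maximized by uniform distributions and minimized by concentrated distributions.

- Uniform distributions have maximum entropy log₂(3) = 1.5850 bits
- The more "peaked" or concentrated a distribution, the lower its entropy

Entropies:
  H(A) = 0.9997 bits
  H(B) = 1.5517 bits
  H(C) = 1.5850 bits

Ranking: C > B > A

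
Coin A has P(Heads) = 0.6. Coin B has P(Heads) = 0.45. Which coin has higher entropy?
B

For binary distributions, entropy is maximized at p=0.5 and decreases as p moves toward 0 or 1.

H(A) = H(0.6) = 0.9710 bits
H(B) = H(0.45) = 0.9928 bits

Distribution B (p=0.45) is closer to uniform (p=0.5), so it has higher entropy.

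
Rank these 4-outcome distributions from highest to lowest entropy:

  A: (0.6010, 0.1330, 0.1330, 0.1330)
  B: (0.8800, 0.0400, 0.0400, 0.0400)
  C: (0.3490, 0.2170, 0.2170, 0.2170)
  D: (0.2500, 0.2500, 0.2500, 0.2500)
D > C > A > B

Key insight: Entropy is maximized by uniform distributions and minimized by concentrated distributions.

Entropies:
  H(A) = 1.6028 bits
  H(B) = 0.7196 bits
  H(C) = 1.9650 bits
  H(D) = 2.0000 bits

Ranking: D > C > A > B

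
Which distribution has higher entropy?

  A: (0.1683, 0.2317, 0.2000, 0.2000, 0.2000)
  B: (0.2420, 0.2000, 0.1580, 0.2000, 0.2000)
A

Both distributions are close to uniform, making this a harder comparison.

H(A) = 2.3146 bits
H(B) = 2.3091 bits

The distribution closer to uniform has higher entropy.
Answer: A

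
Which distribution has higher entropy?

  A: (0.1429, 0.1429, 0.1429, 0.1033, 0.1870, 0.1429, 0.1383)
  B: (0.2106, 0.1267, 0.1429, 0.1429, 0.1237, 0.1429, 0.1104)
A

Both distributions are close to uniform, making this a harder comparison.

H(A) = 2.7895 bits
H(B) = 2.7780 bits

The distribution closer to uniform has higher entropy.
Answer: A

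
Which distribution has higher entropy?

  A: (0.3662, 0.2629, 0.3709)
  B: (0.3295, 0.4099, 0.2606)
A

Both distributions are close to uniform, making this a harder comparison.

H(A) = 1.5682 bits
H(B) = 1.5608 bits

The distribution closer to uniform has higher entropy.
Answer: A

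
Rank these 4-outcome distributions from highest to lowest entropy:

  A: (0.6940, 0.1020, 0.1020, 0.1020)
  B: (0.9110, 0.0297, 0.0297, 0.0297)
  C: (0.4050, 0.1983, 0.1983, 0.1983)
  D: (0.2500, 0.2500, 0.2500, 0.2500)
D > C > A > B

Key insight: Entropy is maximized by uniform distributions and minimized by concentrated distributions.

Entropies:
  H(A) = 1.3735 bits
  H(B) = 0.5742 bits
  H(C) = 1.9169 bits
  H(D) = 2.0000 bits

Ranking: D > C > A > B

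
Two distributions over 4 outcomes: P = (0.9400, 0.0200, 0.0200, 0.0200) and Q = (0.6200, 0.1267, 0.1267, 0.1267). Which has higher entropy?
Q

P is highly concentrated on one outcome (94%), making it nearly deterministic. Q spreads its mass more evenly (max 62%). The more spread-out distribution has higher entropy: H(P) ≈ 0.423 bits, H(Q) ≈ 1.560 bits.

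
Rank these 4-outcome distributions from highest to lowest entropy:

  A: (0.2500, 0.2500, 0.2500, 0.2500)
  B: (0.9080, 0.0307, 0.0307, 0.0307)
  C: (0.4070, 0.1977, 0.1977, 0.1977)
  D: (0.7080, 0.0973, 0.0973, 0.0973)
A > C > D > B

Key insight: Entropy is maximized by uniform distributions and minimized by concentrated distributions.

Entropies:
  H(A) = 2.0000 bits
  H(B) = 0.5889 bits
  H(C) = 1.9148 bits
  H(D) = 1.3341 bits

Ranking: A > C > D > B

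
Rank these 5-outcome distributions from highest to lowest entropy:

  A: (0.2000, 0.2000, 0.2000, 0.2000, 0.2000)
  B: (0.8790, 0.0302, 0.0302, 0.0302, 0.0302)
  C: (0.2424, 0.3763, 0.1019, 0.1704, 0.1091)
A > C > B

Key insight: Entropy is maximized by uniform distributions and minimized by concentrated distributions.

- Uniform distributions have maximum entropy log₂(5) = 2.3219 bits
- The more "peaked" or concentrated a distribution, the lower its entropy

Entropies:
  H(A) = 2.3219 bits
  H(B) = 0.7742 bits
  H(C) = 2.1455 bits

Ranking: A > C > B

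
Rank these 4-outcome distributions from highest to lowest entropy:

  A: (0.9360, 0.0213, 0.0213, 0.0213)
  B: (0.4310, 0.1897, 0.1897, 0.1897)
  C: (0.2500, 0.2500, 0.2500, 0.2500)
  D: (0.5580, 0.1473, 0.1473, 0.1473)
C > B > D > A

Key insight: Entropy is maximized by uniform distributions and minimized by concentrated distributions.

Entropies:
  H(A) = 0.4446 bits
  H(B) = 1.8881 bits
  H(C) = 2.0000 bits
  H(D) = 1.6908 bits

Ranking: C > B > D > A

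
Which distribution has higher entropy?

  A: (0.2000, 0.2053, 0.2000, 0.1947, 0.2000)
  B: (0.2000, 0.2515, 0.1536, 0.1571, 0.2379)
A

Both distributions are close to uniform, making this a harder comparison.

H(A) = 2.3217 bits
H(B) = 2.2926 bits

The distribution closer to uniform has higher entropy.
Answer: A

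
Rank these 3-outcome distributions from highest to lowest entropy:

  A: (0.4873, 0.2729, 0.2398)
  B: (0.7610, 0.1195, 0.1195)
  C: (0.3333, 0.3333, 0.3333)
C > A > B

Key insight: Entropy is maximized by uniform distributions and minimized by concentrated distributions.

- Uniform distributions have maximum entropy log₂(3) = 1.5850 bits
- The more "peaked" or concentrated a distribution, the lower its entropy

Entropies:
  H(A) = 1.5107 bits
  H(B) = 1.0324 bits
  H(C) = 1.5850 bits

Ranking: C > A > B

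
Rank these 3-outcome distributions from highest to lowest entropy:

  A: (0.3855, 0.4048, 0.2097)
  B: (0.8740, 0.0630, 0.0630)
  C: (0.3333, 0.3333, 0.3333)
C > A > B

Key insight: Entropy is maximized by uniform distributions and minimized by concentrated distributions.

- Uniform distributions have maximum entropy log₂(3) = 1.5850 bits
- The more "peaked" or concentrated a distribution, the lower its entropy

Entropies:
  H(A) = 1.5308 bits
  H(B) = 0.6724 bits
  H(C) = 1.5850 bits

Ranking: C > A > B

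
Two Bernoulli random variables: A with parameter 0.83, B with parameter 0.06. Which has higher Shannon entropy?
A

For binary distributions, entropy is maximized at p=0.5 and decreases as p moves toward 0 or 1.

H(A) = H(0.83) = 0.6577 bits
H(B) = H(0.06) = 0.3274 bits

Distribution A (p=0.83) is closer to uniform (p=0.5), so it has higher entropy.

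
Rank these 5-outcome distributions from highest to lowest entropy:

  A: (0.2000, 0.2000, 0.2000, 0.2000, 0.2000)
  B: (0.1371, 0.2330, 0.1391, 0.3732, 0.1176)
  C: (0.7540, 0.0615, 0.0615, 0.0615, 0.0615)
A > B > C

Key insight: Entropy is maximized by uniform distributions and minimized by concentrated distributions.

- Uniform distributions have maximum entropy log₂(5) = 2.3219 bits
- The more "peaked" or concentrated a distribution, the lower its entropy

Entropies:
  H(A) = 2.3219 bits
  H(B) = 2.1724 bits
  H(C) = 1.2969 bits

Ranking: A > B > C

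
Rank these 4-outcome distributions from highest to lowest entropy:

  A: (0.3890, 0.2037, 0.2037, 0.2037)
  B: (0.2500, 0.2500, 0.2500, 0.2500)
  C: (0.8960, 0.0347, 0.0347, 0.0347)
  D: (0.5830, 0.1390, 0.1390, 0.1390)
B > A > D > C

Key insight: Entropy is maximized by uniform distributions and minimized by concentrated distributions.

Entropies:
  H(A) = 1.9326 bits
  H(B) = 2.0000 bits
  H(C) = 0.6464 bits
  H(D) = 1.6410 bits

Ranking: B > A > D > C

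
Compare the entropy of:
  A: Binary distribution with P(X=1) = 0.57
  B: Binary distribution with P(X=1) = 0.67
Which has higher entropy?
A

For binary distributions, entropy is maximized at p=0.5 and decreases as p moves toward 0 or 1.

H(A) = H(0.57) = 0.9858 bits
H(B) = H(0.67) = 0.9149 bits

Distribution A (p=0.57) is closer to uniform (p=0.5), so it has higher entropy.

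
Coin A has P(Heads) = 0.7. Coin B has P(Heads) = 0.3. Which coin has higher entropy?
Equal

For binary distributions, entropy is maximized at p=0.5 and decreases as p moves toward 0 or 1.

H(A) = H(0.7) = 0.8813 bits
H(B) = H(0.3) = 0.8813 bits

Both distributions are equally far from uniform (|0.7-0.5| = |0.3-0.5|), so they have the same entropy.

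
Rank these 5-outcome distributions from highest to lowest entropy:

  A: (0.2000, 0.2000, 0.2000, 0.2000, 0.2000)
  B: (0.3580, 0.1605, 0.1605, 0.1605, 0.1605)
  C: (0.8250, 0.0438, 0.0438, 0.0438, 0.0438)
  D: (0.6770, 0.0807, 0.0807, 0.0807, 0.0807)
A > B > D > C

Key insight: Entropy is maximized by uniform distributions and minimized by concentrated distributions.

Entropies:
  H(A) = 2.3219 bits
  H(B) = 2.2250 bits
  H(C) = 1.0190 bits
  H(D) = 1.5536 bits

Ranking: A > B > D > C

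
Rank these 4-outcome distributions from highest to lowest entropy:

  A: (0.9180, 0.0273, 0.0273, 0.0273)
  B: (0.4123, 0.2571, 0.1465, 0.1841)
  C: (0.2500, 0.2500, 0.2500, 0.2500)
C > B > A

Key insight: Entropy is maximized by uniform distributions and minimized by concentrated distributions.

- Uniform distributions have maximum entropy log₂(4) = 2.0000 bits
- The more "peaked" or concentrated a distribution, the lower its entropy

Entropies:
  H(A) = 0.5392 bits
  H(B) = 1.8863 bits
  H(C) = 2.0000 bits

Ranking: C > B > A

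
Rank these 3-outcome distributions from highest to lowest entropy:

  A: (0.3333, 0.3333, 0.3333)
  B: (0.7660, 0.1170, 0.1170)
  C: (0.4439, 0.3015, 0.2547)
A > C > B

Key insight: Entropy is maximized by uniform distributions and minimized by concentrated distributions.

- Uniform distributions have maximum entropy log₂(3) = 1.5850 bits
- The more "peaked" or concentrated a distribution, the lower its entropy

Entropies:
  H(A) = 1.5850 bits
  H(B) = 1.0189 bits
  H(C) = 1.5442 bits

Ranking: A > C > B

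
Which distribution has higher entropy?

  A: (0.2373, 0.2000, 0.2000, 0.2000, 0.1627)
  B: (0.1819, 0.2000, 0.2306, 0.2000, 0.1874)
B

Both distributions are close to uniform, making this a harder comparison.

H(A) = 2.3118 bits
H(B) = 2.3169 bits

The distribution closer to uniform has higher entropy.
Answer: B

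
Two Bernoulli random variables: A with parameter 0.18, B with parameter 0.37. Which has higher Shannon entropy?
B

For binary distributions, entropy is maximized at p=0.5 and decreases as p moves toward 0 or 1.

H(A) = H(0.18) = 0.6801 bits
H(B) = H(0.37) = 0.9507 bits

Distribution B (p=0.37) is closer to uniform (p=0.5), so it has higher entropy.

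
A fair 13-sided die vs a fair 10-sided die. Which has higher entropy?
13-sided die

Both are uniform distributions; for uniform over n outcomes, H = log₂(n). H(13-sided) = log₂(13) = 3.700 bits and H(10-sided) = log₂(10) = 3.322 bits. More outcomes in a uniform distribution means higher entropy.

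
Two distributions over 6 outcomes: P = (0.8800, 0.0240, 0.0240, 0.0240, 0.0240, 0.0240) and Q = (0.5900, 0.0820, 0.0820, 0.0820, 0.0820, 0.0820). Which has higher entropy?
Q

P is highly concentrated on one outcome (88%), making it nearly deterministic. Q spreads its mass more evenly (max 59%). The more spread-out distribution has higher entropy: H(P) ≈ 0.808 bits, H(Q) ≈ 1.928 bits.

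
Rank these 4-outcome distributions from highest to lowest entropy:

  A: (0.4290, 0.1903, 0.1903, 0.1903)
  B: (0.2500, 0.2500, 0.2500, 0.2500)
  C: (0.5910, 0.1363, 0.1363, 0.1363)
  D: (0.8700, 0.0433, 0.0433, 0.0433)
B > A > C > D

Key insight: Entropy is maximized by uniform distributions and minimized by concentrated distributions.

Entropies:
  H(A) = 1.8904 bits
  H(B) = 2.0000 bits
  H(C) = 1.6242 bits
  H(D) = 0.7635 bits

Ranking: B > A > C > D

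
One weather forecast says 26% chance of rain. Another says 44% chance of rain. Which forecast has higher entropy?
44% forecast

Treat each forecast as a Bernoulli distribution. Binary entropy is maximized at p=0.5 and falls off symmetrically toward 0 or 1. The 44% forecast is closer to 50%, so it is more uncertain. H(26%) ≈ 0.827 bits, H(44%) ≈ 0.990 bits.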